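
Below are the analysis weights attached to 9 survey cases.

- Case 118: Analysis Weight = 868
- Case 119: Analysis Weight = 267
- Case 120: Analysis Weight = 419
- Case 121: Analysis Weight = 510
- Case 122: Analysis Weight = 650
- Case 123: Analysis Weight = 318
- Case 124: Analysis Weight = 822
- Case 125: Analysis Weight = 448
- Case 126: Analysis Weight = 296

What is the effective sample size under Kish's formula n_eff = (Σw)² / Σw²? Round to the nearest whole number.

Σ wᵢ = 868 + 267 + 419 + 510 + 650 + 318 + 822 + 448 + 296 = 4598
Σ wᵢ² = 753424 + 71289 + 175561 + 260100 + 422500 + 101124 + 675684 + 200704 + 87616 = 2748002
n_eff = 4598² / 2748002 = 21141604 / 2748002 = 7.6934456

8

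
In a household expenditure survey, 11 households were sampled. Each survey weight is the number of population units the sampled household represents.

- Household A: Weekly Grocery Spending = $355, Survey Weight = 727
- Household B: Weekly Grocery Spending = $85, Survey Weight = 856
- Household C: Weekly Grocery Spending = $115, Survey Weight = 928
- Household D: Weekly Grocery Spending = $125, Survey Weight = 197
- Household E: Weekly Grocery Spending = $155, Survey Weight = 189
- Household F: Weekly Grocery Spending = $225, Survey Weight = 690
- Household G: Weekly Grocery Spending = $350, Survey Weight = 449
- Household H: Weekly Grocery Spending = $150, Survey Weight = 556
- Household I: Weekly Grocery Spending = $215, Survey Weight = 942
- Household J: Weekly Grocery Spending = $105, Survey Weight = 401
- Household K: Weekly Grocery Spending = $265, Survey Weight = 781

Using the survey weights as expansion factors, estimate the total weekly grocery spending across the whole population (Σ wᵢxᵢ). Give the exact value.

Weighted total = 355×727 + 85×856 + 115×928 + 125×197 + 155×189 + 225×690 + 350×449 + 150×556 + 215×942 + 105×401 + 265×781
  = 1338885

1338885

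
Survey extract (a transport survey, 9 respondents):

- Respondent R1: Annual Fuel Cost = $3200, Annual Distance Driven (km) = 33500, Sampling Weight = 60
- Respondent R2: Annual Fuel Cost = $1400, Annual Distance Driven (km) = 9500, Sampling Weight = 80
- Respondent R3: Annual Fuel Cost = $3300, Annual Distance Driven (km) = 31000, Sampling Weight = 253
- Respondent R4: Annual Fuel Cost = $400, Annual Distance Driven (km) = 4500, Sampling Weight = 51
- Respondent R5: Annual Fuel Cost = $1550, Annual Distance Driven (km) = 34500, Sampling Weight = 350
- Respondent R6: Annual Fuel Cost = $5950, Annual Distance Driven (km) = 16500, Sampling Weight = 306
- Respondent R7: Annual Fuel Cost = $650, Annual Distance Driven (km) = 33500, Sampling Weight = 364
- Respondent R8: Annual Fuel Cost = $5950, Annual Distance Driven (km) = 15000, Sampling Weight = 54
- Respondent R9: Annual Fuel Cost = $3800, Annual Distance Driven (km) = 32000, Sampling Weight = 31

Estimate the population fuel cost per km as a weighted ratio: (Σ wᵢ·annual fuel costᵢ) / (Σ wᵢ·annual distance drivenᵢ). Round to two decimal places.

0.10

Σ wᵢ·y = 3200×60 + 1400×80 + 3300×253 + 400×51 + 1550×350 + 5950×306 + 650×364 + 5950×54 + 3800×31
  = 192000 + 112000 + 834900 + 20400 + 542500 + 1820700 + 236600 + 321300 + 117800 = 4198200
Σ wᵢ·x = 33500×60 + 9500×80 + 31000×253 + 4500×51 + 34500×350 + 16500×306 + 33500×364 + 15000×54 + 32000×31
  = 41962500
Ratio = 4198200 / 41962500 = 0.10004647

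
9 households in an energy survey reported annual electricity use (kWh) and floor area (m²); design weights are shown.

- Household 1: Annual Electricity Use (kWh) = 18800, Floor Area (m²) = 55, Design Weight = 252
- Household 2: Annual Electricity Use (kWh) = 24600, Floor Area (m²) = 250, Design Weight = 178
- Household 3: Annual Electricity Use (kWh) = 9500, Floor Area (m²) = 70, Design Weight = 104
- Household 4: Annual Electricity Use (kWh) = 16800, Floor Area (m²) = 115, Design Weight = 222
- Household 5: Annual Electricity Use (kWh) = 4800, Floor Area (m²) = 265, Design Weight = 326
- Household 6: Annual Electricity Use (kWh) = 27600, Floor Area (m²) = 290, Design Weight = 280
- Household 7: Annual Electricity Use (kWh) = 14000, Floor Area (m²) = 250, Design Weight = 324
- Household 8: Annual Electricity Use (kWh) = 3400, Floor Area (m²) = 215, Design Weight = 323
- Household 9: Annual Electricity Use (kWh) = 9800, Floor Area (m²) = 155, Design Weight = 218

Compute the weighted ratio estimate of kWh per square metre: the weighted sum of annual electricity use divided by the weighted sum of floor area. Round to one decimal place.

Σ wᵢ·y = 18800×252 + 24600×178 + 9500×104 + 16800×222 + 4800×326 + 27600×280 + 14000×324 + 3400×323 + 9800×218
  = 4737600 + 4378800 + 988000 + 3729600 + 1564800 + 7728000 + 4536000 + 1098200 + 2136400 = 30897400
Σ wᵢ·x = 55×252 + 250×178 + 70×104 + 115×222 + 265×326 + 290×280 + 250×324 + 215×323 + 155×218
  = 442995
Ratio = 30897400 / 442995 = 69.746611

69.7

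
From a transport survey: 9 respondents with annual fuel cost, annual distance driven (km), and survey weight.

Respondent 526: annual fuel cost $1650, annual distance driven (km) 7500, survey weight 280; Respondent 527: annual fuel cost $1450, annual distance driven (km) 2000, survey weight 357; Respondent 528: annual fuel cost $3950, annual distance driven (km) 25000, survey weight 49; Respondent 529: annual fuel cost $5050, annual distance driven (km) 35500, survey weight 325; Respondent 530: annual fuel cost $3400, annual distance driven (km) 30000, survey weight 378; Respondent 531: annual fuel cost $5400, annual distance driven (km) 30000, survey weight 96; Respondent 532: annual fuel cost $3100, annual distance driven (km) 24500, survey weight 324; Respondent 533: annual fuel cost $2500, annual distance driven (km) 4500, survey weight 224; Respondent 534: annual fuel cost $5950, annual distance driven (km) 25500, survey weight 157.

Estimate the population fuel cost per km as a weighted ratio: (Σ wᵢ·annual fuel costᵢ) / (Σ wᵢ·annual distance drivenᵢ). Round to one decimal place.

0.2

Σ wᵢ·y = 7116600
Σ wᵢ·x = 42746000
Ratio = 7116600 / 42746000 = 0.16648575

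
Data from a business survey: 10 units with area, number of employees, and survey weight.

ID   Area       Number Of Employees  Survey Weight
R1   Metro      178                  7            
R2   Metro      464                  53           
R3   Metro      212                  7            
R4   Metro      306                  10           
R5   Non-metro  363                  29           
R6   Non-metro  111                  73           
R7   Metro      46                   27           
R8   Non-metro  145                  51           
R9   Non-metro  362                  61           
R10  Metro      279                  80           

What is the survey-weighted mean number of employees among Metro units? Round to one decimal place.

Metro rows: R1, R2, R3, R4, R7, R10
Weighted sum = 178×7 + 464×53 + 212×7 + 306×10 + 46×27 + 279×80
  = 1246 + 24592 + 1484 + 3060 + 1242 + 22320 = 53944
Sum of weights = 7 + 53 + 7 + 10 + 27 + 80 = 184
Weighted mean = 53944 / 184 = 293.17391

293.2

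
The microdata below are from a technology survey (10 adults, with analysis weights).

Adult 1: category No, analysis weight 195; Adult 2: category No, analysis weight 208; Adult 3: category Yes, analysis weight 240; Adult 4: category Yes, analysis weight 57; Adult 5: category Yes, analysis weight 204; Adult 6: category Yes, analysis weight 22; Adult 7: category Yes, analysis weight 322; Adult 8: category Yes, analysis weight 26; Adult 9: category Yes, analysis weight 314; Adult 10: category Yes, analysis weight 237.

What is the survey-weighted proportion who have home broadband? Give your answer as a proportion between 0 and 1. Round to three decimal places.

Sum of weights for 'Yes' = 240 + 57 + 204 + 22 + 322 + 26 + 314 + 237 = 1422
Total weight = 195 + 208 + 240 + 57 + 204 + 22 + 322 + 26 + 314 + 237 = 1825
Weighted proportion = 1422 / 1825 = 0.77917808

0.779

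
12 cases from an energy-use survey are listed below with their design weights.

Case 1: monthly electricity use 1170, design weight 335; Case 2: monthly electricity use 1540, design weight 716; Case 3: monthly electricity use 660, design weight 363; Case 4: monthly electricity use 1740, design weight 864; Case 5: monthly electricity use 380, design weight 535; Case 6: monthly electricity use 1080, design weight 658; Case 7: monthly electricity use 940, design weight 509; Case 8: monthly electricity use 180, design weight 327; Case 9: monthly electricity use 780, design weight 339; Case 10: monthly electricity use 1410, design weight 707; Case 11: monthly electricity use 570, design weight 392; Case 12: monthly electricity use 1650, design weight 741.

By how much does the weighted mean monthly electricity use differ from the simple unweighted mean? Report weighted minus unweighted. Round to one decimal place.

132.0

Unweighted sum = 1170 + 1540 + 660 + 1740 + 380 + 1080 + 940 + 180 + 780 + 1410 + 570 + 1650 = 12100
Unweighted mean = 12100 / 12 = 1008.3333
Weighted sum = 1170×335 + 1540×716 + 660×363 + 1740×864 + 380×535 + 1080×658 + 940×509 + 180×327 + 780×339 + 1410×707 + 570×392 + 1650×741
  = 391950 + 1102640 + 239580 + 1503360 + 203300 + 710640 + 478460 + 58860 + 264420 + 996870 + 223440 + 1222650 = 7396170
Sum of weights = 335 + 716 + 363 + 864 + 535 + 658 + 509 + 327 + 339 + 707 + 392 + 741 = 6486
Weighted mean = 7396170 / 6486 = 1140.3284
Difference (weighted minus unweighted) = 131.99507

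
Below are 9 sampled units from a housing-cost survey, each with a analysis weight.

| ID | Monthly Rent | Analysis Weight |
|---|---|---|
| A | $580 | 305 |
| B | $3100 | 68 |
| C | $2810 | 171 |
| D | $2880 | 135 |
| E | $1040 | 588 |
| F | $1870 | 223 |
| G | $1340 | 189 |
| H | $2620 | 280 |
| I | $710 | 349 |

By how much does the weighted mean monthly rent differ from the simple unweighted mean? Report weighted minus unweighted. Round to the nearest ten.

-360

Unweighted sum = 580 + 3100 + 2810 + 2880 + 1040 + 1870 + 1340 + 2620 + 710 = 16950
Unweighted mean = 16950 / 9 = 1883.3333
Weighted sum = 580×305 + 3100×68 + 2810×171 + 2880×135 + 1040×588 + 1870×223 + 1340×189 + 2620×280 + 710×349
  = 176900 + 210800 + 480510 + 388800 + 611520 + 417010 + 253260 + 733600 + 247790 = 3520190
Sum of weights = 305 + 68 + 171 + 135 + 588 + 223 + 189 + 280 + 349 = 2308
Weighted mean = 3520190 / 2308 = 1525.2123
Difference (weighted minus unweighted) = -358.12103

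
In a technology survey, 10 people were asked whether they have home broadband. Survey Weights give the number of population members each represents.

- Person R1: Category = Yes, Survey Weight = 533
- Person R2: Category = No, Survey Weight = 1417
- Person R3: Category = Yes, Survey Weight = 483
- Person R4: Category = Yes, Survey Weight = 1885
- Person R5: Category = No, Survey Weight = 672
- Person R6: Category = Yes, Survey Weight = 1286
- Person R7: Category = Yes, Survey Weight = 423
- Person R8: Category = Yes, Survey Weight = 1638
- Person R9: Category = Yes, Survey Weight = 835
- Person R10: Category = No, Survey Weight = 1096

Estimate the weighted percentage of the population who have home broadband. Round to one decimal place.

Sum of weights for 'Yes' = 533 + 483 + 1885 + 1286 + 423 + 1638 + 835 = 7083
Total weight = 533 + 1417 + 483 + 1885 + 672 + 1286 + 423 + 1638 + 835 + 1096 = 10268
Weighted proportion = 7083 / 10268 = 0.68981301 → 68.981301%

69.0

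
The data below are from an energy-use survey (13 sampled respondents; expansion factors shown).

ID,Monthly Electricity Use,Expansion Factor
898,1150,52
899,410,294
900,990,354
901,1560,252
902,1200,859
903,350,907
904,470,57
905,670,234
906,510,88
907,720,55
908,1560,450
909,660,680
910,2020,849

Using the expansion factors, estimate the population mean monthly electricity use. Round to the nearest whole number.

Weighted sum = 5406000
Sum of weights = 5131
Weighted mean = 5406000 / 5131 = 1053.5958

1054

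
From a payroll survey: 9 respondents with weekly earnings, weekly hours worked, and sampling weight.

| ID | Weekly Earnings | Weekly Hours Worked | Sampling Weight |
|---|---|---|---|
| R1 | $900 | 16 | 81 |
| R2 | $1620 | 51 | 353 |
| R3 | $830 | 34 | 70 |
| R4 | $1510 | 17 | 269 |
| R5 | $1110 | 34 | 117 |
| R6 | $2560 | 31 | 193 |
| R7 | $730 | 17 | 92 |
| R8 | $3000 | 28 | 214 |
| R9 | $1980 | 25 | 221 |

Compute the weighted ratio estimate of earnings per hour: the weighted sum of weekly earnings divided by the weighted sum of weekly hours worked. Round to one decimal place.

Σ wᵢ·y = 900×81 + 1620×353 + 830×70 + 1510×269 + 1110×117 + 2560×193 + 730×92 + 3000×214 + 1980×221
  = 2879740
Σ wᵢ·x = 16×81 + 51×353 + 34×70 + 17×269 + 34×117 + 31×193 + 17×92 + 28×214 + 25×221
  = 1296 + 18003 + 2380 + 4573 + 3978 + 5983 + 1564 + 5992 + 5525 = 49294
Ratio = 2879740 / 49294 = 58.419686

58.4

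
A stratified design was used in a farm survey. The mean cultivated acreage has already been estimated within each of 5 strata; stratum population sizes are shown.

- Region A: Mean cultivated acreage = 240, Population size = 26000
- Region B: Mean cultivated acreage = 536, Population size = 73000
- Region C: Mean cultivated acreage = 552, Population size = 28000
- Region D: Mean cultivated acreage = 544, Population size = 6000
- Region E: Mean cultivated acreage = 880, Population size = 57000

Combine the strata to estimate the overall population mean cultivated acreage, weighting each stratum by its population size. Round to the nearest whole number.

Σ Nₕ·x̄ₕ = 240×26000 + 536×73000 + 552×28000 + 544×6000 + 880×57000
  = 114248000
Σ Nₕ = 26000 + 73000 + 28000 + 6000 + 57000 = 190000
Overall mean = 114248000 / 190000 = 601.30526

601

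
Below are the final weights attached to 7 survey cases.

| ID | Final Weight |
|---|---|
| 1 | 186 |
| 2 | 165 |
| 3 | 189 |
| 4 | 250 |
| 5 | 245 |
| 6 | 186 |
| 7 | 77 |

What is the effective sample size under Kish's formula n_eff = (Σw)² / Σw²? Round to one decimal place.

Σ wᵢ = 186 + 165 + 189 + 250 + 245 + 186 + 77 = 1298
Σ wᵢ² = 34596 + 27225 + 35721 + 62500 + 60025 + 34596 + 5929 = 260592
n_eff = 1298² / 260592 = 1684804 / 260592 = 6.4652944

6.5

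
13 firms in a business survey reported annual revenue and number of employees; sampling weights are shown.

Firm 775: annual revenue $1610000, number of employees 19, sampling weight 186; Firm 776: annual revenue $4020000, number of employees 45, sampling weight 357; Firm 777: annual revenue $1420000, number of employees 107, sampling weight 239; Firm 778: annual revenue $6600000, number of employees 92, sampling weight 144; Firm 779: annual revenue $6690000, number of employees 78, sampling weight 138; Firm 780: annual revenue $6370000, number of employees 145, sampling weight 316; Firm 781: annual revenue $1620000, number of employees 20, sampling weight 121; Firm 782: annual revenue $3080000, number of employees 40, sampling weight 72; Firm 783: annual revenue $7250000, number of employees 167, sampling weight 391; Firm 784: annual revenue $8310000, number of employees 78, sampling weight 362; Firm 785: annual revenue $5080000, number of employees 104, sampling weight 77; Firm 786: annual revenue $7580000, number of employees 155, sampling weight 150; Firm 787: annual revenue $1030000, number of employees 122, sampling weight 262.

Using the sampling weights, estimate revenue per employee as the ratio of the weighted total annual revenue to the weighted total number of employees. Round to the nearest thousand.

Σ wᵢ·y = 14019290000
Σ wᵢ·x = 277059
Ratio = 14019290000 / 277059 = 50600.378

51000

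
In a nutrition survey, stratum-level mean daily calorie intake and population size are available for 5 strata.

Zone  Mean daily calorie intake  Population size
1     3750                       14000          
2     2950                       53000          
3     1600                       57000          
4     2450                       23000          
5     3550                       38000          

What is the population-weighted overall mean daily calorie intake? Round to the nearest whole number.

Σ Nₕ·x̄ₕ = 491300000
Σ Nₕ = 14000 + 53000 + 57000 + 23000 + 38000 = 185000
Overall mean = 491300000 / 185000 = 2655.6757

2656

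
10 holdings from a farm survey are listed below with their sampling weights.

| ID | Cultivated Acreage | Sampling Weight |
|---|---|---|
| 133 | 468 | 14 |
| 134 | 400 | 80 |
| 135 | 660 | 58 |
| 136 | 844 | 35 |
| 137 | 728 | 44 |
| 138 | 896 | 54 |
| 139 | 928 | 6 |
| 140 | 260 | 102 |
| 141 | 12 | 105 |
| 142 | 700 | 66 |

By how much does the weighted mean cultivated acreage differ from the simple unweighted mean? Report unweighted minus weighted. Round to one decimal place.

Unweighted sum = 468 + 400 + 660 + 844 + 728 + 896 + 928 + 260 + 12 + 700 = 5896
Unweighted mean = 5896 / 10 = 589.6
Weighted sum = 468×14 + 400×80 + 660×58 + 844×35 + 728×44 + 896×54 + 928×6 + 260×102 + 12×105 + 700×66
  = 266336
Sum of weights = 14 + 80 + 58 + 35 + 44 + 54 + 6 + 102 + 105 + 66 = 564
Weighted mean = 266336 / 564 = 472.22695
Difference (unweighted minus weighted) = 117.37305

117.4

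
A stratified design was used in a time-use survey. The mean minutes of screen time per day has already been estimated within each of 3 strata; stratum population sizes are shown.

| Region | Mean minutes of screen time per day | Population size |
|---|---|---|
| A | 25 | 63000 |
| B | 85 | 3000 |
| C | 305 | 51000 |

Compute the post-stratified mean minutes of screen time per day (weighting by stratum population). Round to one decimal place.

148.6

Σ Nₕ·x̄ₕ = 25×63000 + 85×3000 + 305×51000
  = 1575000 + 255000 + 15555000 = 17385000
Σ Nₕ = 63000 + 3000 + 51000 = 117000
Overall mean = 17385000 / 117000 = 148.58974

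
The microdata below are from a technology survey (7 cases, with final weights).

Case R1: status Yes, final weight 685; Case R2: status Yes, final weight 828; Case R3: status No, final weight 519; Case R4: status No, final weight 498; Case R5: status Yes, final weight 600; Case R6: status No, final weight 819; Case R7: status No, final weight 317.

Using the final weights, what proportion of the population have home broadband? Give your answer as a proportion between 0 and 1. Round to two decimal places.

0.50

Sum of weights for 'Yes' = 685 + 828 + 600 = 2113
Total weight = 685 + 828 + 519 + 498 + 600 + 819 + 317 = 4266
Weighted proportion = 2113 / 4266 = 0.49531177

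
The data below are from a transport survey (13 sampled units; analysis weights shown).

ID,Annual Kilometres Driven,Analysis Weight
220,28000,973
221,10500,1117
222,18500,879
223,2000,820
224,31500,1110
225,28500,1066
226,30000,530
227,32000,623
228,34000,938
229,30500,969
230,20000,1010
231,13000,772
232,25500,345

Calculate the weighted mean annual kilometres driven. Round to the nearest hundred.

Weighted sum = 258536000
Sum of weights = 11152
Weighted mean = 258536000 / 11152 = 23182.927

23200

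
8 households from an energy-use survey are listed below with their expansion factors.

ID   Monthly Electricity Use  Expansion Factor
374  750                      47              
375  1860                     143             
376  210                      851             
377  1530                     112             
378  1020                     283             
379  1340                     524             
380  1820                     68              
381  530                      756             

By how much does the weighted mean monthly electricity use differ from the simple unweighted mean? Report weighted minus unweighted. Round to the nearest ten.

Unweighted sum = 750 + 1860 + 210 + 1530 + 1020 + 1340 + 1820 + 530 = 9060
Unweighted mean = 9060 / 8 = 1132.5
Weighted sum = 750×47 + 1860×143 + 210×851 + 1530×112 + 1020×283 + 1340×524 + 1820×68 + 530×756
  = 2166560
Sum of weights = 47 + 143 + 851 + 112 + 283 + 524 + 68 + 756 = 2784
Weighted mean = 2166560 / 2784 = 778.21839
Difference (weighted minus unweighted) = -354.28161

-350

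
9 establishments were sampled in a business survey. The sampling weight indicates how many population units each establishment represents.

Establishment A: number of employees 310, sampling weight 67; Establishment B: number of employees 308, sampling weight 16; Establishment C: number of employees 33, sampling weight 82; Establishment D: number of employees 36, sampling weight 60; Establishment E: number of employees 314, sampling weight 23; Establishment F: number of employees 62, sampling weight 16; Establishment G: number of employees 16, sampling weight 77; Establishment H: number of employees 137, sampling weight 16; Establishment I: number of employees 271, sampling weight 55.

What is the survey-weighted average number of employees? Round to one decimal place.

Weighted sum = 310×67 + 308×16 + 33×82 + 36×60 + 314×23 + 62×16 + 16×77 + 137×16 + 271×55
  = 20770 + 4928 + 2706 + 2160 + 7222 + 992 + 1232 + 2192 + 14905 = 57107
Sum of weights = 67 + 16 + 82 + 60 + 23 + 16 + 77 + 16 + 55 = 412
Weighted mean = 57107 / 412 = 138.60922

138.6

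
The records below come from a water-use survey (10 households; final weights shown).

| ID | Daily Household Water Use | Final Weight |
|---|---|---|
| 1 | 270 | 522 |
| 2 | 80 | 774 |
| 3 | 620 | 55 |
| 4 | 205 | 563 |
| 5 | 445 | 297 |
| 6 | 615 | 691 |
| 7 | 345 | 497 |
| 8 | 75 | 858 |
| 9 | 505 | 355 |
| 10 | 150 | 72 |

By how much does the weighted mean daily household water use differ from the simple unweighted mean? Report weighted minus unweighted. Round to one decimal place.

-45.9

Unweighted sum = 270 + 80 + 620 + 205 + 445 + 615 + 345 + 75 + 505 + 150 = 3310
Unweighted mean = 3310 / 10 = 331
Weighted sum = 270×522 + 80×774 + 620×55 + 205×563 + 445×297 + 615×691 + 345×497 + 75×858 + 505×355 + 150×72
  = 140940 + 61920 + 34100 + 115415 + 132165 + 424965 + 171465 + 64350 + 179275 + 10800 = 1335395
Sum of weights = 522 + 774 + 55 + 563 + 297 + 691 + 497 + 858 + 355 + 72 = 4684
Weighted mean = 1335395 / 4684 = 285.09714
Difference (weighted minus unweighted) = -45.902861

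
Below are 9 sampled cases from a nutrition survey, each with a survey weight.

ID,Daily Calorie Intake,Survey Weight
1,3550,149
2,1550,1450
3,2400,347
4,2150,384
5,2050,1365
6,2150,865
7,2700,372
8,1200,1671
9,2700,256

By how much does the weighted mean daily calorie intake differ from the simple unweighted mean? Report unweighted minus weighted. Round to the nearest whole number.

Unweighted sum = 3550 + 1550 + 2400 + 2150 + 2050 + 2150 + 2700 + 1200 + 2700 = 20450
Unweighted mean = 20450 / 9 = 2272.2222
Weighted sum = 3550×149 + 1550×1450 + 2400×347 + 2150×384 + 2050×1365 + 2150×865 + 2700×372 + 1200×1671 + 2700×256
  = 528950 + 2247500 + 832800 + 825600 + 2798250 + 1859750 + 1004400 + 2005200 + 691200 = 12793650
Sum of weights = 149 + 1450 + 347 + 384 + 1365 + 865 + 372 + 1671 + 256 = 6859
Weighted mean = 12793650 / 6859 = 1865.2355
Difference (unweighted minus weighted) = 406.98677

407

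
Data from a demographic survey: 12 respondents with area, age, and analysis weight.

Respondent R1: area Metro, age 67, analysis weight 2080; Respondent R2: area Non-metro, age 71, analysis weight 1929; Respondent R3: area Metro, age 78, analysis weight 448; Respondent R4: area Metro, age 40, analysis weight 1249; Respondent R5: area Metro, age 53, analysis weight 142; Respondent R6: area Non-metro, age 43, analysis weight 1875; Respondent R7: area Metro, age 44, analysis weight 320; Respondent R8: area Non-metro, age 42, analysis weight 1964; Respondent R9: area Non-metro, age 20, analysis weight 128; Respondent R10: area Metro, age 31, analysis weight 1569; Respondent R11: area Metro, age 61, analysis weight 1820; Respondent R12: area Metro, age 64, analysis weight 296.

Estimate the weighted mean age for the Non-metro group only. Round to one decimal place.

Non-metro rows: R2, R6, R8, R9
Weighted sum = 71×1929 + 43×1875 + 42×1964 + 20×128
  = 136959 + 80625 + 82488 + 2560 = 302632
Sum of weights = 5896
Weighted mean = 302632 / 5896 = 51.328358

51.3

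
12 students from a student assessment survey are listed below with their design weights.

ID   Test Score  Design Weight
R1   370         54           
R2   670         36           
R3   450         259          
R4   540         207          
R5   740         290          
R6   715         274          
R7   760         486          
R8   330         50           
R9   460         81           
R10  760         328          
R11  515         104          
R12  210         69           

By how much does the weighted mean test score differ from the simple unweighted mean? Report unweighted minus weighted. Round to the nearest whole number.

Unweighted sum = 370 + 670 + 450 + 540 + 740 + 715 + 760 + 330 + 460 + 760 + 515 + 210 = 6520
Unweighted mean = 6520 / 12 = 543.33333
Weighted sum = 370×54 + 670×36 + 450×259 + 540×207 + 740×290 + 715×274 + 760×486 + 330×50 + 460×81 + 760×328 + 515×104 + 210×69
  = 1423390
Sum of weights = 54 + 36 + 259 + 207 + 290 + 274 + 486 + 50 + 81 + 328 + 104 + 69 = 2238
Weighted mean = 1423390 / 2238 = 636.00983
Difference (unweighted minus weighted) = -92.676497

-93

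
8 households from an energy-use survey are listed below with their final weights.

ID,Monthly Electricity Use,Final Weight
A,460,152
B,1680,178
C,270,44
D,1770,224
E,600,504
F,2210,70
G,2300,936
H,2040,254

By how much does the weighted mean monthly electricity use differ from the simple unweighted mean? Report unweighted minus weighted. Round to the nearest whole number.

-237

Unweighted sum = 460 + 1680 + 270 + 1770 + 600 + 2210 + 2300 + 2040 = 11330
Unweighted mean = 11330 / 8 = 1416.25
Weighted sum = 460×152 + 1680×178 + 270×44 + 1770×224 + 600×504 + 2210×70 + 2300×936 + 2040×254
  = 69920 + 299040 + 11880 + 396480 + 302400 + 154700 + 2152800 + 518160 = 3905380
Sum of weights = 152 + 178 + 44 + 224 + 504 + 70 + 936 + 254 = 2362
Weighted mean = 3905380 / 2362 = 1653.4208
Difference (unweighted minus weighted) = -237.17083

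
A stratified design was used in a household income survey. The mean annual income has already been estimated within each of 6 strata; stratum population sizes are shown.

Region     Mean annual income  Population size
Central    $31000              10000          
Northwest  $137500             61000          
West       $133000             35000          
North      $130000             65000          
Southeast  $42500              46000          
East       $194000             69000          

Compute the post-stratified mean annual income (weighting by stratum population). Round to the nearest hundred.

Σ Nₕ·x̄ₕ = 31000×10000 + 137500×61000 + 133000×35000 + 130000×65000 + 42500×46000 + 194000×69000
  = 310000000 + 8387500000 + 4655000000 + 8450000000 + 1955000000 + 13386000000 = 37143500000
Σ Nₕ = 10000 + 61000 + 35000 + 65000 + 46000 + 69000 = 286000
Overall mean = 37143500000 / 286000 = 129872.38

129900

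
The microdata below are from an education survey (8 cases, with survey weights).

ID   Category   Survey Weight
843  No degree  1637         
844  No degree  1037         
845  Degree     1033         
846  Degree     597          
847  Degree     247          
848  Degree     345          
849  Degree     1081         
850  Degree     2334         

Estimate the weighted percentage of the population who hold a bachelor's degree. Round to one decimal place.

Sum of weights for 'Degree' = 1033 + 597 + 247 + 345 + 1081 + 2334 = 5637
Total weight = 1637 + 1037 + 1033 + 597 + 247 + 345 + 1081 + 2334 = 8311
Weighted proportion = 5637 / 8311 = 0.67825773 → 67.825773%

67.8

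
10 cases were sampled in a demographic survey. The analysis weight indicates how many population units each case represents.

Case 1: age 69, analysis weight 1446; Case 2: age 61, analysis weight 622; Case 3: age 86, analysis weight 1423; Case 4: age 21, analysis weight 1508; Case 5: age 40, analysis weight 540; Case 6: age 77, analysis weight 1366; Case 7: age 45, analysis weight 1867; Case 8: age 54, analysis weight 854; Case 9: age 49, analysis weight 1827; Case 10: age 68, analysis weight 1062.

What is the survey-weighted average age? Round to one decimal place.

Weighted sum = 69×1446 + 61×622 + 86×1423 + 21×1508 + 40×540 + 77×1366 + 45×1867 + 54×854 + 49×1827 + 68×1062
  = 99774 + 37942 + 122378 + 31668 + 21600 + 105182 + 84015 + 46116 + 89523 + 72216 = 710414
Sum of weights = 12515
Weighted mean = 710414 / 12515 = 56.765002

56.8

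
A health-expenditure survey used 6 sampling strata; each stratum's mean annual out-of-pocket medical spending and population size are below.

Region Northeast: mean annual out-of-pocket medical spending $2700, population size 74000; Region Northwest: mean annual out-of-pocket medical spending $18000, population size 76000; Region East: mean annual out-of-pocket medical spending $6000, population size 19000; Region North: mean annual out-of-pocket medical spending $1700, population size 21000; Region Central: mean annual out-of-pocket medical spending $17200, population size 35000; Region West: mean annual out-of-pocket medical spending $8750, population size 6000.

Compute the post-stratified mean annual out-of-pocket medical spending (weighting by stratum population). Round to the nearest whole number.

10268

Σ Nₕ·x̄ₕ = 2700×74000 + 18000×76000 + 6000×19000 + 1700×21000 + 17200×35000 + 8750×6000
  = 199800000 + 1368000000 + 114000000 + 35700000 + 602000000 + 52500000 = 2372000000
Σ Nₕ = 74000 + 76000 + 19000 + 21000 + 35000 + 6000 = 231000
Overall mean = 2372000000 / 231000 = 10268.398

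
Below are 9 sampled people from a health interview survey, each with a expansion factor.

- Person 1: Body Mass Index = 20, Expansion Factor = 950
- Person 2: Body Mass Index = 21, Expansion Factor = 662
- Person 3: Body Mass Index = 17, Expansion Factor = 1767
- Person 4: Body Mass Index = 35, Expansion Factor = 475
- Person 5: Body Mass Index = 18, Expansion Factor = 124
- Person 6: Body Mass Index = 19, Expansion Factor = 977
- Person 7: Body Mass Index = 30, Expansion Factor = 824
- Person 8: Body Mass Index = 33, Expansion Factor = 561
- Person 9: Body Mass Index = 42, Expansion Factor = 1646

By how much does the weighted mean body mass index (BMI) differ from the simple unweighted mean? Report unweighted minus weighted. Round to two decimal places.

-0.53

Unweighted sum = 20 + 21 + 17 + 35 + 18 + 19 + 30 + 33 + 42 = 235
Unweighted mean = 235 / 9 = 26.111111
Weighted sum = 20×950 + 21×662 + 17×1767 + 35×475 + 18×124 + 19×977 + 30×824 + 33×561 + 42×1646
  = 212726
Sum of weights = 950 + 662 + 1767 + 475 + 124 + 977 + 824 + 561 + 1646 = 7986
Weighted mean = 212726 / 7986 = 26.637365
Difference (unweighted minus weighted) = -0.52625428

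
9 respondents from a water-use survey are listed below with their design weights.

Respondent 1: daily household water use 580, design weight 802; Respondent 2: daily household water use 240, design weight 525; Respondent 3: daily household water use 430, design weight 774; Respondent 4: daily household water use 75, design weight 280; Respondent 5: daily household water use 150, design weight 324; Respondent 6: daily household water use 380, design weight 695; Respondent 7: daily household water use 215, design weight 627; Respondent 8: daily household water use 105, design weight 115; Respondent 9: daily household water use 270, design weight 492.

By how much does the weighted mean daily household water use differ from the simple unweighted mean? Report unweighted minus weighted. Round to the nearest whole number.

-60

Unweighted sum = 580 + 240 + 430 + 75 + 150 + 380 + 215 + 105 + 270 = 2445
Unweighted mean = 2445 / 9 = 271.66667
Weighted sum = 580×802 + 240×525 + 430×774 + 75×280 + 150×324 + 380×695 + 215×627 + 105×115 + 270×492
  = 465160 + 126000 + 332820 + 21000 + 48600 + 264100 + 134805 + 12075 + 132840 = 1537400
Sum of weights = 802 + 525 + 774 + 280 + 324 + 695 + 627 + 115 + 492 = 4634
Weighted mean = 1537400 / 4634 = 331.76521
Difference (unweighted minus weighted) = -60.098547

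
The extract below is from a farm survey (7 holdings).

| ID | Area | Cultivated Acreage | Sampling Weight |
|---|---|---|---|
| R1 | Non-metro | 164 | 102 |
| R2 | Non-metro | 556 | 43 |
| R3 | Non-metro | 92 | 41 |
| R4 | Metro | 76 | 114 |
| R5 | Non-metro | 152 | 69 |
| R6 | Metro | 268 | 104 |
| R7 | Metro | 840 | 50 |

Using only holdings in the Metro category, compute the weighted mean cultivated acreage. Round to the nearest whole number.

Metro rows: R4, R6, R7
Weighted sum = 76×114 + 268×104 + 840×50
  = 78536
Sum of weights = 114 + 104 + 50 = 268
Weighted mean = 78536 / 268 = 293.04478

293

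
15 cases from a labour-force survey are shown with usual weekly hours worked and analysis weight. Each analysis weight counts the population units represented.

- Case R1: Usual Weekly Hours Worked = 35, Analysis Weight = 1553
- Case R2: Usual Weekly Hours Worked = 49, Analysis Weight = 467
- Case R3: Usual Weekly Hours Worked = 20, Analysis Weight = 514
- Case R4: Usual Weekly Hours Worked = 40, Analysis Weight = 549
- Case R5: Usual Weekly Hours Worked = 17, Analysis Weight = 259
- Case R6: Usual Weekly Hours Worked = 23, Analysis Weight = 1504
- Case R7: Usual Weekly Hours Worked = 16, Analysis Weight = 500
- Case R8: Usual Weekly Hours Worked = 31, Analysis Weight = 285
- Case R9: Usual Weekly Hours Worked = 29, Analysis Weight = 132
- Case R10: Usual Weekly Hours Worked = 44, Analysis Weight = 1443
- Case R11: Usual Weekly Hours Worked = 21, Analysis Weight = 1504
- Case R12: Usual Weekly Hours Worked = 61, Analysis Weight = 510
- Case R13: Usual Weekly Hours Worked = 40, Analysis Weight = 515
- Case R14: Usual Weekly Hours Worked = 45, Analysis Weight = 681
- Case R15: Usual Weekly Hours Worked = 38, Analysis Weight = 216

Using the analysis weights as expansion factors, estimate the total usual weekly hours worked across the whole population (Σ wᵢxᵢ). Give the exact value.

Weighted total = 354775

354775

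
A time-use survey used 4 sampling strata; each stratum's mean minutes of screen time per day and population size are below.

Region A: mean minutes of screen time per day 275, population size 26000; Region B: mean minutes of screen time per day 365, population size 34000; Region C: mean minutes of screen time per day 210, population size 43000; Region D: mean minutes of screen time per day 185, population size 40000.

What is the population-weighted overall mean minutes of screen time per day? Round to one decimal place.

251.7

Σ Nₕ·x̄ₕ = 275×26000 + 365×34000 + 210×43000 + 185×40000
  = 35990000
Σ Nₕ = 143000
Overall mean = 35990000 / 143000 = 251.67832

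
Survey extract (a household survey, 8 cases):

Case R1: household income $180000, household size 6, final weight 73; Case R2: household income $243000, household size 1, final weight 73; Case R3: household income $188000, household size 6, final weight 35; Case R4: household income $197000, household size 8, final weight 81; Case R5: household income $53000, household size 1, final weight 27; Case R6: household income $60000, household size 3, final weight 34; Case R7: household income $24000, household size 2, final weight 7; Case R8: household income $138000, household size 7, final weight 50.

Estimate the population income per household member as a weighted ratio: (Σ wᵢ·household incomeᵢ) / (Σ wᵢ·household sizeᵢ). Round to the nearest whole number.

Σ wᵢ·y = 180000×73 + 243000×73 + 188000×35 + 197000×81 + 53000×27 + 60000×34 + 24000×7 + 138000×50
  = 63955000
Σ wᵢ·x = 6×73 + 1×73 + 6×35 + 8×81 + 1×27 + 3×34 + 2×7 + 7×50
  = 438 + 73 + 210 + 648 + 27 + 102 + 14 + 350 = 1862
Ratio = 63955000 / 1862 = 34347.476

34347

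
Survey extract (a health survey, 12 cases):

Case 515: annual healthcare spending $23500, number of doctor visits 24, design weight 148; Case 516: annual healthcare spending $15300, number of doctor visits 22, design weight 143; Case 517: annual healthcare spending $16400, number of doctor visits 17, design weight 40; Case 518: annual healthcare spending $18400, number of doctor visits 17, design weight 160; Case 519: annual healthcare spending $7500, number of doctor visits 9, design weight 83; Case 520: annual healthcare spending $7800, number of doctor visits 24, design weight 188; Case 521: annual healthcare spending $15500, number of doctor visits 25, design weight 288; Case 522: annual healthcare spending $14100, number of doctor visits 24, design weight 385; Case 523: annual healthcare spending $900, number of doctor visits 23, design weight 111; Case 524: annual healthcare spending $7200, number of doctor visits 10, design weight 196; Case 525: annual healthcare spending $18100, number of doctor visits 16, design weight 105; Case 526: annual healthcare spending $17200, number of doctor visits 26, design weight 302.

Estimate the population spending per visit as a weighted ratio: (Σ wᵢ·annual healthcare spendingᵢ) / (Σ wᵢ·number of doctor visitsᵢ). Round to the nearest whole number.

Σ wᵢ·y = 23500×148 + 15300×143 + 16400×40 + 18400×160 + 7500×83 + 7800×188 + 15500×288 + 14100×385 + 900×111 + 7200×196 + 18100×105 + 17200×302
  = 3478000 + 2187900 + 656000 + 2944000 + 622500 + 1466400 + 4464000 + 5428500 + 99900 + 1411200 + 1900500 + 5194400 = 29853300
Σ wᵢ·x = 24×148 + 22×143 + 17×40 + 17×160 + 9×83 + 24×188 + 25×288 + 24×385 + 23×111 + 10×196 + 16×105 + 26×302
  = 3552 + 3146 + 680 + 2720 + 747 + 4512 + 7200 + 9240 + 2553 + 1960 + 1680 + 7852 = 45842
Ratio = 29853300 / 45842 = 651.22159

651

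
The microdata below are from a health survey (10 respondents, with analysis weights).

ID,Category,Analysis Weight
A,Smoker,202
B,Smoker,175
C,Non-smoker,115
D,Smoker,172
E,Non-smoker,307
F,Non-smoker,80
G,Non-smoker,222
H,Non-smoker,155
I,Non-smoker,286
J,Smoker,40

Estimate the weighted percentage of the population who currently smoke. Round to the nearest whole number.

34

Sum of weights for 'Smoker' = 202 + 175 + 172 + 40 = 589
Total weight = 202 + 175 + 115 + 172 + 307 + 80 + 222 + 155 + 286 + 40 = 1754
Weighted proportion = 589 / 1754 = 0.33580388 → 33.580388%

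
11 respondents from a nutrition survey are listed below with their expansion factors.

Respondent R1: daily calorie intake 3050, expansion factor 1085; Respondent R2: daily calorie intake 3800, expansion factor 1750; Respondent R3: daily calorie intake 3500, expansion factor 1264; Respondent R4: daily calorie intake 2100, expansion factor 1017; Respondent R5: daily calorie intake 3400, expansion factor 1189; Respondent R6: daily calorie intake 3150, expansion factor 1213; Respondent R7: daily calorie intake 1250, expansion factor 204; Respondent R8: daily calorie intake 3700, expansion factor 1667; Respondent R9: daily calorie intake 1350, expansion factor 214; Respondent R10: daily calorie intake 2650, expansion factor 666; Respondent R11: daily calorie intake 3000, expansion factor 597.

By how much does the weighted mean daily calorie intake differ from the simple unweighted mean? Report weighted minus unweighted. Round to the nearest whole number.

Unweighted sum = 3050 + 3800 + 3500 + 2100 + 3400 + 3150 + 1250 + 3700 + 1350 + 2650 + 3000 = 30950
Unweighted mean = 30950 / 11 = 2813.6364
Weighted sum = 3050×1085 + 3800×1750 + 3500×1264 + 2100×1017 + 3400×1189 + 3150×1213 + 1250×204 + 3700×1667 + 1350×214 + 2650×666 + 3000×597
  = 3309250 + 6650000 + 4424000 + 2135700 + 4042600 + 3820950 + 255000 + 6167900 + 288900 + 1764900 + 1791000 = 34650200
Sum of weights = 1085 + 1750 + 1264 + 1017 + 1189 + 1213 + 204 + 1667 + 214 + 666 + 597 = 10866
Weighted mean = 34650200 / 10866 = 3188.8643
Difference (weighted minus unweighted) = 375.22798

375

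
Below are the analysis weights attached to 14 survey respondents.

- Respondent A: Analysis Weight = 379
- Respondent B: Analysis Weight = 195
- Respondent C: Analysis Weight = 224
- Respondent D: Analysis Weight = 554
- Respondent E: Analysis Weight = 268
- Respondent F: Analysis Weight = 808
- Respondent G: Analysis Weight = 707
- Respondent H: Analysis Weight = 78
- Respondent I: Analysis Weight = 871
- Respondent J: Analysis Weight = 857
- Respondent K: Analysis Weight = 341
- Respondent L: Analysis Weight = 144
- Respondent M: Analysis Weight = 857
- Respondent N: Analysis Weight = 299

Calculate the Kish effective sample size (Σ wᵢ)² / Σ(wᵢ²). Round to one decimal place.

10.3

Σ wᵢ = 6582
Σ wᵢ² = 4223336
n_eff = 6582² / 4223336 = 43322724 / 4223336 = 10.257939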